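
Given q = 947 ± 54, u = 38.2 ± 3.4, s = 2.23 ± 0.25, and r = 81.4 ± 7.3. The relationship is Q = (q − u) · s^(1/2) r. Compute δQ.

13400

Let w = q − u = 909. δw = √(δq² + δu²) = √(2920 + 11.6) = 54.1, so δw/w = 0.0595.
Q is then a monomial in w, s, r:
δQ/Q = √((δw/w)² + (½·δs/s)² + (1·δr/r)²) = √(0.00354 + 0.00314 + 0.00804) = 0.121
Q = 1.1e+05, so δQ = 0.121 × 1.1e+05 = 13400.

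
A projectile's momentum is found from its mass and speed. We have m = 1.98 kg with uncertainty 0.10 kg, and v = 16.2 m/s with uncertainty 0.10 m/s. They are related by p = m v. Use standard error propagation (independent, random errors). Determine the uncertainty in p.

Since p is a product/quotient, work with relative uncertainties:
  (1·δm/m)² = (1×0.0505)² = 0.00255;  (1·δv/v)² = (1×0.00617)² = 3.81e-05
δp/p = √(0.00259) = 0.0509
p = 32.1 kg·m/s, so δp = 0.0509 × 32.1 = 1.63 kg·m/s.

1.63 kg·m/s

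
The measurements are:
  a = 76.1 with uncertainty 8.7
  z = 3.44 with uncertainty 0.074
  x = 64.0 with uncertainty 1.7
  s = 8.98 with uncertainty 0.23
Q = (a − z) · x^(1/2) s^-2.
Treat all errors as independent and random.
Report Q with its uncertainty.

7.21 ± 0.944

Let u = a − z = 72.7. δu = √(δa² + δz²) = √(75.7 + 0.00548) = 8.70, so δu/u = 0.120.
Q is then a monomial in u, x, s:
δQ/Q = √((δu/u)² + (½·δx/x)² + (-2·δs/s)²) = √(0.0143 + 0.000176 + 0.00262) = 0.131
Q = 7.21, so δQ = 0.131 × 7.21 = 0.944.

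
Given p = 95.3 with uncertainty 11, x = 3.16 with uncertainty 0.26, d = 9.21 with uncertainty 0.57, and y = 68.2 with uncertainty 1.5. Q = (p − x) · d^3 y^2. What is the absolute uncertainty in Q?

Let u = p − x = 92.1. δu = √(δp² + δx²) = √(121 + 0.0676) = 11.0, so δu/u = 0.119.
Q is then a monomial in u, d, y:
δQ/Q = √((δu/u)² + (3·δd/d)² + (2·δy/y)²) = √(0.0143 + 0.0345 + 0.00193) = 0.225
Q = 3.35e+08, so δQ = 0.225 × 3.35e+08 = 7.54e+07.

7.54e+07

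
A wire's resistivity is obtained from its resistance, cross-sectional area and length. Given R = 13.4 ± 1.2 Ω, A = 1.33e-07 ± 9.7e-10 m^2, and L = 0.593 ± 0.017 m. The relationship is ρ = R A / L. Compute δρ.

Each factor contributes (exponent × relative error)² to (δρ/ρ)²:
  (1·δR/R)² = (1×0.0896)² = 0.00802;  (1·δA/A)² = (1×0.00729)² = 5.32e-05;  (-1·δL/L)² = (-1×0.0287)² = 0.000822
δρ/ρ = √(0.00889) = 0.0943
ρ = 3.01e-06 Ω·m, so δρ = 0.0943 × 3.01e-06 = 2.83e-07 Ω·m.

2.83e-07 Ω·m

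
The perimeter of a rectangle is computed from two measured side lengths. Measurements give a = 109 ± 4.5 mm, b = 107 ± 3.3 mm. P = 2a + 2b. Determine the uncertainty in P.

11.2 mm

Each term contributes (cᵢ δxᵢ)² to (δP)²:
  (2·δa)² = 81.0;  (2·δb)² = 43.6
δP = √(125) = 11.2 mm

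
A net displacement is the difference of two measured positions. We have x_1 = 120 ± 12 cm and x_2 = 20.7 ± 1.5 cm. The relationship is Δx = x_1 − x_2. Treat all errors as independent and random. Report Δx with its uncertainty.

Sums and differences: (δΔx)² = Σ (cᵢ δxᵢ)².
  (δx_1)² = 144;  (δx_2)² = 2.25
δΔx = √(146) = 12.1 cm
Δx = 99.3 cm.

99.3 ± 12.1 cm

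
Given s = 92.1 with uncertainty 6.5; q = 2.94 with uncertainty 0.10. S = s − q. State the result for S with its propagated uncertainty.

89.2 ± 6.50

For a sum/difference, combine absolute errors in quadrature:
  (δs)² = 42.2;  (δq)² = 0.0100
δS = √(42.3) = 6.50
S = 89.2.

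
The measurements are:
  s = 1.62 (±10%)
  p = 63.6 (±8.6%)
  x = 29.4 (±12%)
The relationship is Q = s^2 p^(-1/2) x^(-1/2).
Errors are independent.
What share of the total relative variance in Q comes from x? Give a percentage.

7.92%

(δQ/Q)² = (2·δs/s)² + (−½·δp/p)² + (−½·δx/x)²
  s term: (2×0.100)² = 0.0400
  p term: (-0.5×0.0860)² = 0.00185
  x term: (-0.5×0.120)² = 0.00360
Total = 0.0454. Share from x = 0.00360/0.0454 = 0.0792.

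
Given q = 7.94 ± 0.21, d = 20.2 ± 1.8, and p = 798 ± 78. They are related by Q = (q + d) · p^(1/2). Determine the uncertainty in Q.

Let u = q + d = 28.1. δu = √(δq² + δd²) = √(0.0441 + 3.24) = 1.81, so δu/u = 0.0644.
Q is then a monomial in u, p:
δQ/Q = √((δu/u)² + (½·δp/p)²) = √(0.00415 + 0.00239) = 0.0808
Q = 795, so δQ = 0.0808 × 795 = 64.3.

64.3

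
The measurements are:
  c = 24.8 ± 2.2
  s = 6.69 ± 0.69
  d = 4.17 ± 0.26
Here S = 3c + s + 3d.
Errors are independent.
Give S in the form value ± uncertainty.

93.6 ± 6.68

Each term contributes (cᵢ δxᵢ)² to (δS)²:
  (3·δc)² = 43.6;  (δs)² = 0.476;  (3·δd)² = 0.608
δS = √(44.6) = 6.68
S = 93.6.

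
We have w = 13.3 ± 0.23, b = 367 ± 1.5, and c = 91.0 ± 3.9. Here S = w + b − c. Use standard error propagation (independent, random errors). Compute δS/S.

For a sum/difference, combine absolute errors in quadrature:
  (δw)² = 0.0529;  (δb)² = 2.25;  (δc)² = 15.2
δS = √(17.5) = 4.18
S = 289, so δS/S = 4.18/289 = 0.0145.

0.0145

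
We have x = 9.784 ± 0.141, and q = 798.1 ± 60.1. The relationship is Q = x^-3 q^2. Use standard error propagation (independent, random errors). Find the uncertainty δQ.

107

Q is a product of powers, so relative uncertainties combine in quadrature:
  (-3·δx/x)² = (-3×0.0144)² = 0.00187;  (2·δq/q)² = (2×0.0753)² = 0.0227
δQ/Q = √(0.0246) = 0.157
Q = 680.1, so δQ = 0.157 × 680.1 = 107.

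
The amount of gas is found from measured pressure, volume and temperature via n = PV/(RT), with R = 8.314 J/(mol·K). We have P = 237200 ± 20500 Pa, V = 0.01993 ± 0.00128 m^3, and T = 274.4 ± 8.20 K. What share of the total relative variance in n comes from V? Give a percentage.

(δn/n)² = (1·δP/P)² + (1·δV/V)² + (-1·δT/T)²
  P term: (1×0.0864)² = 0.00747
  V term: (1×0.0642)² = 0.00412
  T term: (-1×0.0299)² = 0.000893
Total = 0.0125. Share from V = 0.00412/0.0125 = 0.330.

33.0%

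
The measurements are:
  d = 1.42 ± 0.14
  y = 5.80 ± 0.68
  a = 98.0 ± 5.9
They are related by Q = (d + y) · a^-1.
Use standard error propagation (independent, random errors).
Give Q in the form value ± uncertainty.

0.0737 ± 0.00836

Let u = d + y = 7.22. δu = √(δd² + δy²) = √(0.0196 + 0.462) = 0.694, so δu/u = 0.0962.
Q is then a monomial in u, a:
δQ/Q = √((δu/u)² + (-1·δa/a)²) = √(0.00925 + 0.00362) = 0.113
Q = 0.0737, so δQ = 0.113 × 0.0737 = 0.00836.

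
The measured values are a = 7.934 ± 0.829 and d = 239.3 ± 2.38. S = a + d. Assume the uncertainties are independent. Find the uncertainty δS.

Each term contributes (cᵢ δxᵢ)² to (δS)²:
  (δa)² = 0.687;  (δd)² = 5.66
δS = √(6.35) = 2.52

2.52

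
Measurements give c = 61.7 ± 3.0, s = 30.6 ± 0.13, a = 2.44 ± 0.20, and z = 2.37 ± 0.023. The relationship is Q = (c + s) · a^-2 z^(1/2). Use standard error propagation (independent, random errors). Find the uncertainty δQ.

Let u = c + s = 92.3. δu = √(δc² + δs²) = √(9.00 + 0.0169) = 3.00, so δu/u = 0.0325.
Q is then a monomial in u, a, z:
δQ/Q = √((δu/u)² + (-2·δa/a)² + (½·δz/z)²) = √(0.00106 + 0.0269 + 2.35e-05) = 0.167
Q = 23.9, so δQ = 0.167 × 23.9 = 3.99.

3.99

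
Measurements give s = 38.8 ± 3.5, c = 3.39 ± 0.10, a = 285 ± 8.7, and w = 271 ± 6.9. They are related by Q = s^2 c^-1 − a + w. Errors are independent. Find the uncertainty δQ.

81.9

Let p = s^2·c^-1 = 444. δp/p = √((2·δs/s)² + (-1·δc/c)²) = √(0.0325 + 0.000870) = 0.183, so δp = 81.2.
Q = p − a + w: δQ = √(δp² + δa² + δw²) = √(6590 + 75.7 + 47.6) = 81.9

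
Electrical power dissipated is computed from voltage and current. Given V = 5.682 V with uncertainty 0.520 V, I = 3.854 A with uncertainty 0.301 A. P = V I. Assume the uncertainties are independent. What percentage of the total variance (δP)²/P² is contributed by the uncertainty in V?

(δP/P)² = (1·δV/V)² + (1·δI/I)²
  V term: (1×0.0915)² = 0.00838
  I term: (1×0.0781)² = 0.00610
Total = 0.0145. Share from V = 0.00838/0.0145 = 0.579.

57.9%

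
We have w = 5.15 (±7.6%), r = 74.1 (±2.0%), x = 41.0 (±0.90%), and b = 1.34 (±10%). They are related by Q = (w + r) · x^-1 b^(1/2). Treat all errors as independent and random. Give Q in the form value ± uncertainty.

2.24 ± 0.122

Let u = w + r = 79.2. δu = √(δw² + δr²) = √(0.153 + 2.20) = 1.53, so δu/u = 0.0193.
Q is then a monomial in u, x, b:
δQ/Q = √((δu/u)² + (-1·δx/x)² + (½·δb/b)²) = √(0.000374 + 8.1e-05 + 0.00250) = 0.0544
Q = 2.24, so δQ = 0.0544 × 2.24 = 0.122.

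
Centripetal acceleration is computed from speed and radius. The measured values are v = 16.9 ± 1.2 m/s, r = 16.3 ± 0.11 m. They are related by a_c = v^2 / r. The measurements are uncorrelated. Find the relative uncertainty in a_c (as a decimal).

0.142

Relative error in a monomial: (δa_c/a_c)² = Σ (nᵢ · δxᵢ/xᵢ)².
  (2·δv/v)² = (2×0.0710)² = 0.0202;  (-1·δr/r)² = (-1×0.00675)² = 4.55e-05
δa_c/a_c = √(0.0202) = 0.142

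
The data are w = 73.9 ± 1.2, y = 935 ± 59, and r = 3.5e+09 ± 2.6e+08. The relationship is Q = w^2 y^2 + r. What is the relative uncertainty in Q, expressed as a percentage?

8.15%

Let p = w^2·y^2 = 4.77e+09. δp/p = √((2·δw/w)² + (2·δy/y)²) = √(0.00105 + 0.0159) = 0.130, so δp = 6.22e+08.
Q = p + r: δQ = √(δp² + δr²) = √(3.87e+17 + 6.76e+16) = 6.74e+08
Q = 8.27e+09, so δQ/Q = 6.74e+08/8.27e+09 = 0.0815.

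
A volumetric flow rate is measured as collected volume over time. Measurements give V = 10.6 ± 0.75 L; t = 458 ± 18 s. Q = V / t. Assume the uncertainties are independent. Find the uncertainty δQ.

For a monomial Q ∝ V, t^-1, fractional errors add in quadrature:
  (1·δV/V)² = (1×0.0708)² = 0.00501;  (-1·δt/t)² = (-1×0.0393)² = 0.00154
δQ/Q = √(0.00655) = 0.0809
Q = 0.0231 L/s, so δQ = 0.0809 × 0.0231 = 0.00187 L/s.

0.00187 L/s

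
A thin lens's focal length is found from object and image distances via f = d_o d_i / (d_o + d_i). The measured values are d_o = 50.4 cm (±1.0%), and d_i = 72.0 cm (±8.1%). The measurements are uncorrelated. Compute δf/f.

0.0339

∂f/∂d_o = (d_i/(d_o+d_i))² = 0.346;  ∂f/∂d_i = (d_o/(d_o+d_i))² = 0.170
δf = √((∂f/∂d_o · δd_o)² + (∂f/∂d_i · δd_i)²) = √(0.0304 + 0.978) = 1.00 cm
f = 29.6 cm, so δf/f = 1.00/29.6 = 0.0339.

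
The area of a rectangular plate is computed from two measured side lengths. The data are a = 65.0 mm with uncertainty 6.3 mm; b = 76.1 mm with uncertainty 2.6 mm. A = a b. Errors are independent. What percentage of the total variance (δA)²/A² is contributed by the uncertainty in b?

11.1%

(δA/A)² = (1·δa/a)² + (1·δb/b)²
  a term: (1×0.0969)² = 0.00939
  b term: (1×0.0342)² = 0.00117
Total = 0.0106. Share from b = 0.00117/0.0106 = 0.111.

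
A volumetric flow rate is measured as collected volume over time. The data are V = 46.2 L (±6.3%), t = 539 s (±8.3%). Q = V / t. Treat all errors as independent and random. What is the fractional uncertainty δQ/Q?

0.104

Products/powers → add relative errors in quadrature, weighted by exponent:
  (1·δV/V)² = (1×0.0630)² = 0.00397;  (-1·δt/t)² = (-1×0.0830)² = 0.00689
δQ/Q = √(0.0109) = 0.104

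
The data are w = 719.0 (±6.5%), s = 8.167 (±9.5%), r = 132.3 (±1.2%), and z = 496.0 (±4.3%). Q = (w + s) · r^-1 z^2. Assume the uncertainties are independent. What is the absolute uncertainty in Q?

Let u = w + s = 727.2. δu = √(δw² + δs²) = √(2180 + 0.602) = 46.7, so δu/u = 0.0643.
Q is then a monomial in u, r, z:
δQ/Q = √((δu/u)² + (-1·δr/r)² + (2·δz/z)²) = √(0.00413 + 0.000144 + 0.00740) = 0.108
Q = 1.352e+06, so δQ = 0.108 × 1.352e+06 = 1.46e+05.

1.46e+05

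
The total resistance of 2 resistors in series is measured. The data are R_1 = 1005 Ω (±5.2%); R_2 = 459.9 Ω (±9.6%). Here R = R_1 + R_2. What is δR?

68.4 Ω

R is a linear combination, so absolute uncertainties add in quadrature:
  (δR_1)² = 2730;  (δR_2)² = 1950
δR = √(4680) = 68.4 Ω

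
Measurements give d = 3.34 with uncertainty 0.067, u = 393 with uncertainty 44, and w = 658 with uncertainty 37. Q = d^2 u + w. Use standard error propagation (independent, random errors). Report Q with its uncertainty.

Let p = d^2·u = 4380. δp/p = √((2·δd/d)² + (1·δu/u)²) = √(0.00161 + 0.0125) = 0.119, so δp = 521.
Q = p + w: δQ = √(δp² + δw²) = √(2.72e+05 + 1370) = 523
Q = 5040.

5040 ± 523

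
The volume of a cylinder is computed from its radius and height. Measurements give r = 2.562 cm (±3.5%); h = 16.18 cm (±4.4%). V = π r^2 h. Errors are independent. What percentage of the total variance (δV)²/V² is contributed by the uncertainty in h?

(δV/V)² = (2·δr/r)² + (1·δh/h)²
  r term: (2×0.0350)² = 0.00490
  h term: (1×0.0440)² = 0.00194
Total = 0.00684. Share from h = 0.00194/0.00684 = 0.283.

28.3%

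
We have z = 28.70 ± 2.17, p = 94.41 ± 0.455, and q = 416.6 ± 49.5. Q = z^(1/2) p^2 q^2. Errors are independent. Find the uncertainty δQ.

2e+09

Each factor contributes (exponent × relative error)² to (δQ/Q)²:
  (½·δz/z)² = (0.5×0.0756)² = 0.00143;  (2·δp/p)² = (2×0.00482)² = 9.29e-05;  (2·δq/q)² = (2×0.119)² = 0.0565
δQ/Q = √(0.0580) = 0.241
Q = 8.287e+09, so δQ = 0.241 × 8.287e+09 = 2e+09.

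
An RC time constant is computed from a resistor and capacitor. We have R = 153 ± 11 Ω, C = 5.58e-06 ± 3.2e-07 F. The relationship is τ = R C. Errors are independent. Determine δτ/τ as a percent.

Products/powers → add relative errors in quadrature, weighted by exponent:
  (1·δR/R)² = (1×0.0719)² = 0.00517;  (1·δC/C)² = (1×0.0573)² = 0.00329
δτ/τ = √(0.00846) = 0.0920

9.20%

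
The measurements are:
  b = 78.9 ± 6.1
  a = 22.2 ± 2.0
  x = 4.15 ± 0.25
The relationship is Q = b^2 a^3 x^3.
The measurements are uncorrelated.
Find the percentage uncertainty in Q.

36.0%

Each factor contributes (exponent × relative error)² to (δQ/Q)²:
  (2·δb/b)² = (2×0.0773)² = 0.0239;  (3·δa/a)² = (3×0.0901)² = 0.0730;  (3·δx/x)² = (3×0.0602)² = 0.0327
δQ/Q = √(0.130) = 0.360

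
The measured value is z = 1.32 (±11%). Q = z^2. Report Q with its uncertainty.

1.74 ± 0.383

Q ∝ z^2, so δQ/Q = |2| · δz/z = 2 × 0.110 = 0.220.
Q = 1.74, so δQ = 0.220 × 1.74 = 0.383.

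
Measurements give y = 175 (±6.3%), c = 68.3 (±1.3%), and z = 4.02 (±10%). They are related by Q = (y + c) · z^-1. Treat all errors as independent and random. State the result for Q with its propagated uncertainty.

60.5 ± 6.65

Let u = y + c = 243. δu = √(δy² + δc²) = √(122 + 0.788) = 11.1, so δu/u = 0.0455.
Q is then a monomial in u, z:
δQ/Q = √((δu/u)² + (-1·δz/z)²) = √(0.00207 + 0.0100) = 0.110
Q = 60.5, so δQ = 0.110 × 60.5 = 6.65.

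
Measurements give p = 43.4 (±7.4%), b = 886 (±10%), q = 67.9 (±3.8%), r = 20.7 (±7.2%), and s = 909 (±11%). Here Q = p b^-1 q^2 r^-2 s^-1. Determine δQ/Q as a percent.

23.3%

Each factor contributes (exponent × relative error)² to (δQ/Q)²:
  (1·δp/p)² = (1×0.0740)² = 0.00548;  (-1·δb/b)² = (-1×0.100)² = 0.0100;  (2·δq/q)² = (2×0.0380)² = 0.00578;  (-2·δr/r)² = (-2×0.0720)² = 0.0207;  (-1·δs/s)² = (-1×0.110)² = 0.0121
δQ/Q = √(0.0541) = 0.233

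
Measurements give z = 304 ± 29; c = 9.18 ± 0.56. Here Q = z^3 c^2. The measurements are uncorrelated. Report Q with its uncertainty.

Since Q is a product/quotient, work with relative uncertainties:
  (3·δz/z)² = (3×0.0954)² = 0.0819;  (2·δc/c)² = (2×0.0610)² = 0.0149
δQ/Q = √(0.0968) = 0.311
Q = 2.37e+09, so δQ = 0.311 × 2.37e+09 = 7.37e+08.

(2.37 ± 0.737) × 10^9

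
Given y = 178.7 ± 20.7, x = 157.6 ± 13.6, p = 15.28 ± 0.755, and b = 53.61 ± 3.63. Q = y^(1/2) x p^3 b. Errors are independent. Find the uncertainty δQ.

Relative error in a monomial: (δQ/Q)² = Σ (nᵢ · δxᵢ/xᵢ)².
  (½·δy/y)² = (0.5×0.116)² = 0.00335;  (1·δx/x)² = (1×0.0863)² = 0.00745;  (3·δp/p)² = (3×0.0494)² = 0.0220;  (1·δb/b)² = (1×0.0677)² = 0.00458
δQ/Q = √(0.0374) = 0.193
Q = 4.029e+08, so δQ = 0.193 × 4.029e+08 = 7.79e+07.

7.79e+07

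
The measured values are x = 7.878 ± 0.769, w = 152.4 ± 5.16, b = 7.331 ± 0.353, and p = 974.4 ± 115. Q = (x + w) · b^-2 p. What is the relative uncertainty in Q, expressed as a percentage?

15.6%

Let u = x + w = 160.3. δu = √(δx² + δw²) = √(0.591 + 26.6) = 5.22, so δu/u = 0.0325.
Q is then a monomial in u, b, p:
δQ/Q = √((δu/u)² + (-2·δb/b)² + (1·δp/p)²) = √(0.00106 + 0.00927 + 0.0139) = 0.156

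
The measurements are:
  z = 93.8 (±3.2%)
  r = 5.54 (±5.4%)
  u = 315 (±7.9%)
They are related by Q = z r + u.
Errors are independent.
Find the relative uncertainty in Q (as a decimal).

0.0492

Let p = z·r = 520. δp/p = √((1·δz/z)² + (1·δr/r)²) = √(0.00102 + 0.00292) = 0.0628, so δp = 32.6.
Q = p + u: δQ = √(δp² + δu²) = √(1060 + 619) = 41.0
Q = 835, so δQ/Q = 41.0/835 = 0.0492.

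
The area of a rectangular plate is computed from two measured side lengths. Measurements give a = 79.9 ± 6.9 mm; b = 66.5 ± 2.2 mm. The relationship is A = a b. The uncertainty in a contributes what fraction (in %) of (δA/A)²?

87.2%

(δA/A)² = (1·δa/a)² + (1·δb/b)²
  a term: (1×0.0864)² = 0.00746
  b term: (1×0.0331)² = 0.00109
Total = 0.00855. Share from a = 0.00746/0.00855 = 0.872.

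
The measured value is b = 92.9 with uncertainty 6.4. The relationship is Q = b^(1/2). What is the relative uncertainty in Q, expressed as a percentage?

3.44%

For a monomial Q ∝ b^(1/2), fractional errors add in quadrature:
  (½·δb/b)² = (0.5×0.0689)² = 0.00119
δQ/Q = √(0.00119) = 0.0344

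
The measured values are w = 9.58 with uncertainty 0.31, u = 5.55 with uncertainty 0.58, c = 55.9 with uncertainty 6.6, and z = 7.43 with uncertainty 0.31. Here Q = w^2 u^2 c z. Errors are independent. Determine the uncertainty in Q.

2.96e+05

Each factor contributes (exponent × relative error)² to (δQ/Q)²:
  (2·δw/w)² = (2×0.0324)² = 0.00419;  (2·δu/u)² = (2×0.105)² = 0.0437;  (1·δc/c)² = (1×0.118)² = 0.0139;  (1·δz/z)² = (1×0.0417)² = 0.00174
δQ/Q = √(0.0636) = 0.252
Q = 1.17e+06, so δQ = 0.252 × 1.17e+06 = 2.96e+05.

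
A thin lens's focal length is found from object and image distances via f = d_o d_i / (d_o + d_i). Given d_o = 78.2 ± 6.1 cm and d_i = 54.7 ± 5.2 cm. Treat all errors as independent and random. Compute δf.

2.08 cm

∂f/∂d_o = (d_i/(d_o+d_i))² = 0.169;  ∂f/∂d_i = (d_o/(d_o+d_i))² = 0.346
δf = √((∂f/∂d_o · δd_o)² + (∂f/∂d_i · δd_i)²) = √(1.07 + 3.24) = 2.08 cm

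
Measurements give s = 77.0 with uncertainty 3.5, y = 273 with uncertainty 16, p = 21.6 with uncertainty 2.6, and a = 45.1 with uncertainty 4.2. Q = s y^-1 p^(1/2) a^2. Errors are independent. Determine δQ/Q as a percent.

Products/powers → add relative errors in quadrature, weighted by exponent:
  (1·δs/s)² = (1×0.0455)² = 0.00207;  (-1·δy/y)² = (-1×0.0586)² = 0.00343;  (½·δp/p)² = (0.5×0.120)² = 0.00362;  (2·δa/a)² = (2×0.0931)² = 0.0347
δQ/Q = √(0.0438) = 0.209

20.9%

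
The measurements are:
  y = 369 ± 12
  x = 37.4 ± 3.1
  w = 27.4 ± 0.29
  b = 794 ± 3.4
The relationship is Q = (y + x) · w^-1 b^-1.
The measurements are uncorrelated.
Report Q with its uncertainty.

Let u = y + x = 406. δu = √(δy² + δx²) = √(144 + 9.61) = 12.4, so δu/u = 0.0305.
Q is then a monomial in u, w, b:
δQ/Q = √((δu/u)² + (-1·δw/w)² + (-1·δb/b)²) = √(0.000930 + 0.000112 + 1.83e-05) = 0.0326
Q = 0.0187, so δQ = 0.0326 × 0.0187 = 0.000608.

0.0187 ± 0.000608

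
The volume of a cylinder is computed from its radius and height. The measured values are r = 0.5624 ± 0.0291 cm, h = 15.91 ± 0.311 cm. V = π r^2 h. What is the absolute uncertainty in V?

1.66 cm^3

Each factor contributes (exponent × relative error)² to (δV/V)²:
  (2·δr/r)² = (2×0.0517)² = 0.0107;  (1·δh/h)² = (1×0.0195)² = 0.000382
δV/V = √(0.0111) = 0.105
V = 15.81 cm^3, so δV = 0.105 × 15.81 = 1.66 cm^3.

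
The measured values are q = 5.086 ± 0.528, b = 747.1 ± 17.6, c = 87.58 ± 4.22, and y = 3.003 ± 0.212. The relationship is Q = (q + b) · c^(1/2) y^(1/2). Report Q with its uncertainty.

12200 ± 594

Let u = q + b = 752.2. δu = √(δq² + δb²) = √(0.279 + 310) = 17.6, so δu/u = 0.0234.
Q is then a monomial in u, c, y:
δQ/Q = √((δu/u)² + (½·δc/c)² + (½·δy/y)²) = √(0.000548 + 0.000580 + 0.00125) = 0.0487
Q = 12200, so δQ = 0.0487 × 12200 = 594.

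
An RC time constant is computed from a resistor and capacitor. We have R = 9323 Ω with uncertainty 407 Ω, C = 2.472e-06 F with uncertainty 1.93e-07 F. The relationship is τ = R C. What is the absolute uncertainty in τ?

0.00206 s

Each factor contributes (exponent × relative error)² to (δτ/τ)²:
  (1·δR/R)² = (1×0.0437)² = 0.00191;  (1·δC/C)² = (1×0.0781)² = 0.00610
δτ/τ = √(0.00800) = 0.0895
τ = 0.02305 s, so δτ = 0.0895 × 0.02305 = 0.00206 s.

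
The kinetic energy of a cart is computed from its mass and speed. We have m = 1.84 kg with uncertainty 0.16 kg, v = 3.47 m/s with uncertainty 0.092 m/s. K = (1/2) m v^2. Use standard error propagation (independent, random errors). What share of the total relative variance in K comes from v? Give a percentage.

27.1%

(δK/K)² = (1·δm/m)² + (2·δv/v)²
  m term: (1×0.0870)² = 0.00756
  v term: (2×0.0265)² = 0.00281
Total = 0.0104. Share from v = 0.00281/0.0104 = 0.271.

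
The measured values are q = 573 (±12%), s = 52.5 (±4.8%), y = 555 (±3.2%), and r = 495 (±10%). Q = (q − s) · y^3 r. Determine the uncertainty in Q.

Let u = q − s = 520. δu = √(δq² + δs²) = √(4730 + 6.35) = 68.8, so δu/u = 0.132.
Q is then a monomial in u, y, r:
δQ/Q = √((δu/u)² + (3·δy/y)² + (1·δr/r)²) = √(0.0175 + 0.00922 + 0.0100) = 0.192
Q = 4.4e+13, so δQ = 0.192 × 4.4e+13 = 8.44e+12.

8.44e+12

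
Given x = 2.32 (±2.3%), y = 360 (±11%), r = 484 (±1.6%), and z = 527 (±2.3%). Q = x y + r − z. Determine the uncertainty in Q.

95.0

Let p = x·y = 835. δp/p = √((1·δx/x)² + (1·δy/y)²) = √(0.000529 + 0.0121) = 0.112, so δp = 93.9.
Q = p + r − z: δQ = √(δp² + δr² + δz²) = √(8810 + 60.0 + 147) = 95.0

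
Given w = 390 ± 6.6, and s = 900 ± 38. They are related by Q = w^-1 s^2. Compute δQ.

Q is a product of powers, so relative uncertainties combine in quadrature:
  (-1·δw/w)² = (-1×0.0169)² = 0.000286;  (2·δs/s)² = (2×0.0422)² = 0.00713
δQ/Q = √(0.00742) = 0.0861
Q = 2080, so δQ = 0.0861 × 2080 = 179.

179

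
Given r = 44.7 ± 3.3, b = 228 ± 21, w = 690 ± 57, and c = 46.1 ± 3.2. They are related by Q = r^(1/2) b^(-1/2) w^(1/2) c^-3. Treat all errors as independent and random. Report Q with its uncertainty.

Since Q is a product/quotient, work with relative uncertainties:
  (½·δr/r)² = (0.5×0.0738)² = 0.00136;  (−½·δb/b)² = (-0.5×0.0921)² = 0.00212;  (½·δw/w)² = (0.5×0.0826)² = 0.00171;  (-3·δc/c)² = (-3×0.0694)² = 0.0434
δQ/Q = √(0.0486) = 0.220
Q = 0.000119, so δQ = 0.220 × 0.000119 = 2.62e-05.

(1.19 ± 0.262) × 10^-4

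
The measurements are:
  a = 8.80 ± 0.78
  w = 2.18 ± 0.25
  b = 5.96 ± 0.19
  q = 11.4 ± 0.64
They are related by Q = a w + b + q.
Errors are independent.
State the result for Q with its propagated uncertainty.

36.5 ± 2.86

Let p = a·w = 19.2. δp/p = √((1·δa/a)² + (1·δw/w)²) = √(0.00786 + 0.0132) = 0.145, so δp = 2.78.
Q = p + b + q: δQ = √(δp² + δb² + δq²) = √(7.73 + 0.0361 + 0.410) = 2.86
Q = 36.5.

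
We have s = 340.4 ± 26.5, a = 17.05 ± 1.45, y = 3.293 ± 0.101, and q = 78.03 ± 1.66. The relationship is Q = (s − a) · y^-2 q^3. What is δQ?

1.71e+06

Let u = s − a = 323.3. δu = √(δs² + δa²) = √(702 + 2.10) = 26.5, so δu/u = 0.0821.
Q is then a monomial in u, y, q:
δQ/Q = √((δu/u)² + (-2·δy/y)² + (3·δq/q)²) = √(0.00674 + 0.00376 + 0.00407) = 0.121
Q = 1.417e+07, so δQ = 0.121 × 1.417e+07 = 1.71e+06.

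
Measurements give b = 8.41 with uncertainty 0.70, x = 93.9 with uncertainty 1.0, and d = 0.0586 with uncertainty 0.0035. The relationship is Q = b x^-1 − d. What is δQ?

Let p = b·x^-1 = 0.0896. δp/p = √((1·δb/b)² + (-1·δx/x)²) = √(0.00693 + 0.000113) = 0.0839, so δp = 0.00752.
Q = p − d: δQ = √(δp² + δd²) = √(5.65e-05 + 1.23e-05) = 0.00829

0.00829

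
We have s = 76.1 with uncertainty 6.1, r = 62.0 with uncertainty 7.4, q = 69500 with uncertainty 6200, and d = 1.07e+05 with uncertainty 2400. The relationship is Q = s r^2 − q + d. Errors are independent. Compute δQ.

74000

Let p = s·r^2 = 2.93e+05. δp/p = √((1·δs/s)² + (2·δr/r)²) = √(0.00643 + 0.0570) = 0.252, so δp = 73700.
Q = p − q + d: δQ = √(δp² + δq² + δd²) = √(5.43e+09 + 3.84e+07 + 5.76e+06) = 74000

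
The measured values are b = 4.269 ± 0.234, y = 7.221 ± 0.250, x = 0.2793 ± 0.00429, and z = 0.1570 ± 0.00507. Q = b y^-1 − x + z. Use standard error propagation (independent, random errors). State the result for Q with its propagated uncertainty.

Let p = b·y^-1 = 0.5912. δp/p = √((1·δb/b)² + (-1·δy/y)²) = √(0.00300 + 0.00120) = 0.0648, so δp = 0.0383.
Q = p − x + z: δQ = √(δp² + δx² + δz²) = √(0.00147 + 1.84e-05 + 2.57e-05) = 0.0389
Q = 0.4689.

0.4689 ± 0.0389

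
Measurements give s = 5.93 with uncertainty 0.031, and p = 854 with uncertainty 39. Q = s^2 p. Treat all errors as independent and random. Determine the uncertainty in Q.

1410

Relative error in a monomial: (δQ/Q)² = Σ (nᵢ · δxᵢ/xᵢ)².
  (2·δs/s)² = (2×0.00523)² = 0.000109;  (1·δp/p)² = (1×0.0457)² = 0.00209
δQ/Q = √(0.00219) = 0.0468
Q = 30000, so δQ = 0.0468 × 30000 = 1410.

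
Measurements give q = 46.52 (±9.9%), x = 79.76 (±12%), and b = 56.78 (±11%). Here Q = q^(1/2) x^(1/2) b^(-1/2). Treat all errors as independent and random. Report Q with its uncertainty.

Relative error in a monomial: (δQ/Q)² = Σ (nᵢ · δxᵢ/xᵢ)².
  (½·δq/q)² = (0.5×0.0990)² = 0.00245;  (½·δx/x)² = (0.5×0.120)² = 0.00360;  (−½·δb/b)² = (-0.5×0.110)² = 0.00302
δQ/Q = √(0.00908) = 0.0953
Q = 8.084, so δQ = 0.0953 × 8.084 = 0.770.

8.084 ± 0.770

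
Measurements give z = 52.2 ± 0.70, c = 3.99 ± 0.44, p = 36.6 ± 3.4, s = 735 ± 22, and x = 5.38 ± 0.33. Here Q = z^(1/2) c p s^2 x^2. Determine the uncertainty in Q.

3.28e+09

Since Q is a product/quotient, work with relative uncertainties:
  (½·δz/z)² = (0.5×0.0134)² = 4.5e-05;  (1·δc/c)² = (1×0.110)² = 0.0122;  (1·δp/p)² = (1×0.0929)² = 0.00863;  (2·δs/s)² = (2×0.0299)² = 0.00358;  (2·δx/x)² = (2×0.0613)² = 0.0150
δQ/Q = √(0.0395) = 0.199
Q = 1.65e+10, so δQ = 0.199 × 1.65e+10 = 3.28e+09.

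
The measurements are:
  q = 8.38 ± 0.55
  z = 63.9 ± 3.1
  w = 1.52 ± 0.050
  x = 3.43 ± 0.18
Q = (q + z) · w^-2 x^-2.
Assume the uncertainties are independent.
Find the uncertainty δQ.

Let u = q + z = 72.3. δu = √(δq² + δz²) = √(0.303 + 9.61) = 3.15, so δu/u = 0.0436.
Q is then a monomial in u, w, x:
δQ/Q = √((δu/u)² + (-2·δw/w)² + (-2·δx/x)²) = √(0.00190 + 0.00433 + 0.0110) = 0.131
Q = 2.66, so δQ = 0.131 × 2.66 = 0.349.

0.349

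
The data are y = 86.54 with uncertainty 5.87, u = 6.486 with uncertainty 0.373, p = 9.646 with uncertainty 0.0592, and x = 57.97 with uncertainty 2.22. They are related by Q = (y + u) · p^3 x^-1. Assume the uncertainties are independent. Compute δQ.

Let w = y + u = 93.03. δw = √(δy² + δu²) = √(34.5 + 0.139) = 5.88, so δw/w = 0.0632.
Q is then a monomial in w, p, x:
δQ/Q = √((δw/w)² + (3·δp/p)² + (-1·δx/x)²) = √(0.00400 + 0.000339 + 0.00147) = 0.0762
Q = 1440, so δQ = 0.0762 × 1440 = 110.

110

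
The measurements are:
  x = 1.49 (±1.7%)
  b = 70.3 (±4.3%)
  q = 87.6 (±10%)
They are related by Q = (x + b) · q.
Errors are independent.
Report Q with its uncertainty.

Let u = x + b = 71.8. δu = √(δx² + δb²) = √(0.000642 + 9.14) = 3.02, so δu/u = 0.0421.
Q is then a monomial in u, q:
δQ/Q = √((δu/u)² + (1·δq/q)²) = √(0.00177 + 0.0100) = 0.109
Q = 6290, so δQ = 0.109 × 6290 = 682.

6290 ± 682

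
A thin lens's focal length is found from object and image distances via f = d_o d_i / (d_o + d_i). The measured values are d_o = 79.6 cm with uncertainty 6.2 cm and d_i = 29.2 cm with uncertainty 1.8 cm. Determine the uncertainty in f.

1.06 cm

∂f/∂d_o = (d_i/(d_o+d_i))² = 0.0720;  ∂f/∂d_i = (d_o/(d_o+d_i))² = 0.535
δf = √((∂f/∂d_o · δd_o)² + (∂f/∂d_i · δd_i)²) = √(0.199 + 0.928) = 1.06 cm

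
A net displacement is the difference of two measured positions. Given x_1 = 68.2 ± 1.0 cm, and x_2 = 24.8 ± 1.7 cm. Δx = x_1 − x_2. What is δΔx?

1.97 cm

Each term contributes (cᵢ δxᵢ)² to (δΔx)²:
  (δx_1)² = 1.00;  (δx_2)² = 2.89
δΔx = √(3.89) = 1.97 cm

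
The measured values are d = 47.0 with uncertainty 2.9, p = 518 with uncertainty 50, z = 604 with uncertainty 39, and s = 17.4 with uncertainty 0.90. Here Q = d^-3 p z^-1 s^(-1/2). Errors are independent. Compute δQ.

Q is a product of powers, so relative uncertainties combine in quadrature:
  (-3·δd/d)² = (-3×0.0617)² = 0.0343;  (1·δp/p)² = (1×0.0965)² = 0.00932;  (-1·δz/z)² = (-1×0.0646)² = 0.00417;  (−½·δs/s)² = (-0.5×0.0517)² = 0.000669
δQ/Q = √(0.0484) = 0.220
Q = 1.98e-06, so δQ = 0.220 × 1.98e-06 = 4.36e-07.

4.36e-07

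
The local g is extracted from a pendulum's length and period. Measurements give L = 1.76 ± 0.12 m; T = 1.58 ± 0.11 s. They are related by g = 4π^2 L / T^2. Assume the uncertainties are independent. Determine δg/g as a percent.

15.5%

g is a product of powers, so relative uncertainties combine in quadrature:
  (1·δL/L)² = (1×0.0682)² = 0.00465;  (-2·δT/T)² = (-2×0.0696)² = 0.0194
δg/g = √(0.0240) = 0.155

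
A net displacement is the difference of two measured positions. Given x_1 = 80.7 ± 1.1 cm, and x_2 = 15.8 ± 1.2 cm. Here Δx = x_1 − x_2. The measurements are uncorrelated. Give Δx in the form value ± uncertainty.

Sums and differences: (δΔx)² = Σ (cᵢ δxᵢ)².
  (δx_1)² = 1.21;  (δx_2)² = 1.44
δΔx = √(2.65) = 1.63 cm
Δx = 64.9 cm.

64.9 ± 1.63 cm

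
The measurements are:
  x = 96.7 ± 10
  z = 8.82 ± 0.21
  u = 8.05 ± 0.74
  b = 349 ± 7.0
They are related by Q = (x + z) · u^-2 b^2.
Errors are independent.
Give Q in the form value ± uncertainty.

(1.98 ± 0.418) × 10^5

Let w = x + z = 106. δw = √(δx² + δz²) = √(100 + 0.0441) = 10.0, so δw/w = 0.0948.
Q is then a monomial in w, u, b:
δQ/Q = √((δw/w)² + (-2·δu/u)² + (2·δb/b)²) = √(0.00899 + 0.0338 + 0.00161) = 0.211
Q = 1.98e+05, so δQ = 0.211 × 1.98e+05 = 41800.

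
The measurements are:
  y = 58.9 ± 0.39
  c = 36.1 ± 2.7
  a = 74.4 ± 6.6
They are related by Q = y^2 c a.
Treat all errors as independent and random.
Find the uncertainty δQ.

Q is a product of powers, so relative uncertainties combine in quadrature:
  (2·δy/y)² = (2×0.00662)² = 0.000175;  (1·δc/c)² = (1×0.0748)² = 0.00559;  (1·δa/a)² = (1×0.0887)² = 0.00787
δQ/Q = √(0.0136) = 0.117
Q = 9.32e+06, so δQ = 0.117 × 9.32e+06 = 1.09e+06.

1.09e+06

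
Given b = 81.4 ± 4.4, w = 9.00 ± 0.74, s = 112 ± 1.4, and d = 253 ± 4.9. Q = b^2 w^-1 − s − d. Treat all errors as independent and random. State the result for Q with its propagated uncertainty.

371 ± 100

Let p = b^2·w^-1 = 736. δp/p = √((2·δb/b)² + (-1·δw/w)²) = √(0.0117 + 0.00676) = 0.136, so δp = 100.0.
Q = p − s − d: δQ = √(δp² + δs² + δd²) = √(10000 + 1.96 + 24.0) = 100
Q = 371.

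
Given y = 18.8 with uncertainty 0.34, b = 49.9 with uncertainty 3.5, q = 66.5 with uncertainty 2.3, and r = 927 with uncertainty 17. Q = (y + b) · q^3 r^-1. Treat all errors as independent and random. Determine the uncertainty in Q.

2550

Let u = y + b = 68.7. δu = √(δy² + δb²) = √(0.116 + 12.2) = 3.52, so δu/u = 0.0512.
Q is then a monomial in u, q, r:
δQ/Q = √((δu/u)² + (3·δq/q)² + (-1·δr/r)²) = √(0.00262 + 0.0108 + 0.000336) = 0.117
Q = 21800, so δQ = 0.117 × 21800 = 2550.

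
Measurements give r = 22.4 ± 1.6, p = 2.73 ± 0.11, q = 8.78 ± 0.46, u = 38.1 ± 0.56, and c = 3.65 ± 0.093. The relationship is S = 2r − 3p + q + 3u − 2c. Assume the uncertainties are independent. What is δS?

3.66

Each term contributes (cᵢ δxᵢ)² to (δS)²:
  (2·δr)² = 10.2;  (3·δp)² = 0.109;  (δq)² = 0.212;  (3·δu)² = 2.82;  (2·δc)² = 0.0346
δS = √(13.4) = 3.66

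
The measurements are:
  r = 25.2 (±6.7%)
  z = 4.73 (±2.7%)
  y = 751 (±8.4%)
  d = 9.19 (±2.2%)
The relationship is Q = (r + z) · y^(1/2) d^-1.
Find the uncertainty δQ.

6.59

Let u = r + z = 29.9. δu = √(δr² + δz²) = √(2.85 + 0.0163) = 1.69, so δu/u = 0.0566.
Q is then a monomial in u, y, d:
δQ/Q = √((δu/u)² + (½·δy/y)² + (-1·δd/d)²) = √(0.00320 + 0.00176 + 0.000484) = 0.0738
Q = 89.3, so δQ = 0.0738 × 89.3 = 6.59.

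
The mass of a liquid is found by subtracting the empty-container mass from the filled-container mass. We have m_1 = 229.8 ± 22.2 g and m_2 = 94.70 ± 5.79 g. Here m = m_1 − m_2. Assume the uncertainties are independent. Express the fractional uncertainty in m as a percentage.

For a sum/difference, combine absolute errors in quadrature:
  (δm_1)² = 493;  (δm_2)² = 33.5
δm = √(526) = 22.9 g
m = 135.1 g, so δm/m = 22.9/135.1 = 0.170.

17.0%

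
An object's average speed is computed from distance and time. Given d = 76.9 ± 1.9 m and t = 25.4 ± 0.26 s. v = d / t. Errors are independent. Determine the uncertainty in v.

Since v is a product/quotient, work with relative uncertainties:
  (1·δd/d)² = (1×0.0247)² = 0.000610;  (-1·δt/t)² = (-1×0.0102)² = 0.000105
δv/v = √(0.000715) = 0.0267
v = 3.03 m/s, so δv = 0.0267 × 3.03 = 0.0810 m/s.

0.0810 m/s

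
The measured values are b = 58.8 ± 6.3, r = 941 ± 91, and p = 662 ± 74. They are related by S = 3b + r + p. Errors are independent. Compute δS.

119

Absolute uncertainties add in quadrature for a linear combination:
  (3·δb)² = 357;  (δr)² = 8280;  (δp)² = 5480
δS = √(14100) = 119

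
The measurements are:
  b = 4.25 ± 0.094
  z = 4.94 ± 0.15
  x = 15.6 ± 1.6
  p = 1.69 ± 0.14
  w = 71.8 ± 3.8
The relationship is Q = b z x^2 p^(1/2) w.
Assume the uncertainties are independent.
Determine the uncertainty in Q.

1.04e+05

Since Q is a product/quotient, work with relative uncertainties:
  (1·δb/b)² = (1×0.0221)² = 0.000489;  (1·δz/z)² = (1×0.0304)² = 0.000922;  (2·δx/x)² = (2×0.103)² = 0.0421;  (½·δp/p)² = (0.5×0.0828)² = 0.00172;  (1·δw/w)² = (1×0.0529)² = 0.00280
δQ/Q = √(0.0480) = 0.219
Q = 4.77e+05, so δQ = 0.219 × 4.77e+05 = 1.04e+05.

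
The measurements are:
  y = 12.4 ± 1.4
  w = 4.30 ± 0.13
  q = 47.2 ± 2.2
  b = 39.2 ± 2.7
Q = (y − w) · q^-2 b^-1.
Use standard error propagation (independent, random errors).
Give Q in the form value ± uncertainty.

(9.28 ± 1.94) × 10^-5

Let u = y − w = 8.10. δu = √(δy² + δw²) = √(1.96 + 0.0169) = 1.41, so δu/u = 0.174.
Q is then a monomial in u, q, b:
δQ/Q = √((δu/u)² + (-2·δq/q)² + (-1·δb/b)²) = √(0.0301 + 0.00869 + 0.00474) = 0.209
Q = 9.28e-05, so δQ = 0.209 × 9.28e-05 = 1.94e-05.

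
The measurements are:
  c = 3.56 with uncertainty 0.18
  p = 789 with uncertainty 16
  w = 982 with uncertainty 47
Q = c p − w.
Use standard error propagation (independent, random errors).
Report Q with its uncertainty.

1830 ± 160

Let h = c·p = 2810. δh/h = √((1·δc/c)² + (1·δp/p)²) = √(0.00256 + 0.000411) = 0.0545, so δh = 153.
Q = h − w: δQ = √(δh² + δw²) = √(23400 + 2210) = 160
Q = 1830.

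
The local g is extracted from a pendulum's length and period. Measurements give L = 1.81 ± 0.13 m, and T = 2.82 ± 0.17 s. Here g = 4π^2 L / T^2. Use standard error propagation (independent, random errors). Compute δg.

Products/powers → add relative errors in quadrature, weighted by exponent:
  (1·δL/L)² = (1×0.0718)² = 0.00516;  (-2·δT/T)² = (-2×0.0603)² = 0.0145
δg/g = √(0.0197) = 0.140
g = 8.99 m/s^2, so δg = 0.140 × 8.99 = 1.26 m/s^2.

1.26 m/s^2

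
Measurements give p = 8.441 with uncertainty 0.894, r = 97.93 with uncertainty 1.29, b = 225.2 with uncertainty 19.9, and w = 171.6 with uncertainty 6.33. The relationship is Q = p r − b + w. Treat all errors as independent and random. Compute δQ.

90.7

Let h = p·r = 826.6. δh/h = √((1·δp/p)² + (1·δr/r)²) = √(0.0112 + 0.000174) = 0.107, so δh = 88.2.
Q = h − b + w: δQ = √(δh² + δb² + δw²) = √(7780 + 396 + 40.1) = 90.7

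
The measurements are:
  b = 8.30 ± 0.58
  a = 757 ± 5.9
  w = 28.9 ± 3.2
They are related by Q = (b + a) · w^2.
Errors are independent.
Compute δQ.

1.42e+05

Let u = b + a = 765. δu = √(δb² + δa²) = √(0.336 + 34.8) = 5.93, so δu/u = 0.00775.
Q is then a monomial in u, w:
δQ/Q = √((δu/u)² + (2·δw/w)²) = √(6e-05 + 0.0490) = 0.222
Q = 6.39e+05, so δQ = 0.222 × 6.39e+05 = 1.42e+05.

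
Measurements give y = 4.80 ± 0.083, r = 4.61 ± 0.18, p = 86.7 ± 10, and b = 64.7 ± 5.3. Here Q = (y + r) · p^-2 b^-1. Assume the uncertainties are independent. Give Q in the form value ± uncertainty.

Let u = y + r = 9.41. δu = √(δy² + δr²) = √(0.00689 + 0.0324) = 0.198, so δu/u = 0.0211.
Q is then a monomial in u, p, b:
δQ/Q = √((δu/u)² + (-2·δp/p)² + (-1·δb/b)²) = √(0.000444 + 0.0532 + 0.00671) = 0.246
Q = 1.93e-05, so δQ = 0.246 × 1.93e-05 = 4.75e-06.

(1.93 ± 0.475) × 10^-5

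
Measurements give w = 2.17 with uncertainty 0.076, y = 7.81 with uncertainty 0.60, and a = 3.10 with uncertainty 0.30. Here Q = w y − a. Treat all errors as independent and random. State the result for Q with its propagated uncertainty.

Let p = w·y = 16.9. δp/p = √((1·δw/w)² + (1·δy/y)²) = √(0.00123 + 0.00590) = 0.0844, so δp = 1.43.
Q = p − a: δQ = √(δp² + δa²) = √(2.05 + 0.0900) = 1.46
Q = 13.8.

13.8 ± 1.46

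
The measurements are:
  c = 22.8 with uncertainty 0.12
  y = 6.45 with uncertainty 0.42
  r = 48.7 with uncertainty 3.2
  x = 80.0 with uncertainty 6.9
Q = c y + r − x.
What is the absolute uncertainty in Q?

Let p = c·y = 147. δp/p = √((1·δc/c)² + (1·δy/y)²) = √(2.77e-05 + 0.00424) = 0.0653, so δp = 9.61.
Q = p + r − x: δQ = √(δp² + δr² + δx²) = √(92.3 + 10.2 + 47.6) = 12.3

12.3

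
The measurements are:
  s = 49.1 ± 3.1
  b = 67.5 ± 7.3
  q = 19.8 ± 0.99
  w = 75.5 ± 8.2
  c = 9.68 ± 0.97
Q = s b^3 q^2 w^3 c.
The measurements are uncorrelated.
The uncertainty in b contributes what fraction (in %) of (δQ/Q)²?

44.7%

(δQ/Q)² = (1·δs/s)² + (3·δb/b)² + (2·δq/q)² + (3·δw/w)² + (1·δc/c)²
  s term: (1×0.0631)² = 0.00399
  b term: (3×0.108)² = 0.105
  q term: (2×0.0500)² = 0.0100
  w term: (3×0.109)² = 0.106
  c term: (1×0.100)² = 0.0100
Total = 0.235. Share from b = 0.105/0.235 = 0.447.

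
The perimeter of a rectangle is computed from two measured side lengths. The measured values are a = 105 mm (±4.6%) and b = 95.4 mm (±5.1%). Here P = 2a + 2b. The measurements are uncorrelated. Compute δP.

13.7 mm

For a sum/difference, combine absolute errors in quadrature:
  (2·δa)² = 93.3;  (2·δb)² = 94.7
δP = √(188) = 13.7 mm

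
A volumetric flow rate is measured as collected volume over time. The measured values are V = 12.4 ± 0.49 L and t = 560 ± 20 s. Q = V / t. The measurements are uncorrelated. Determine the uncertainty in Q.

For a monomial Q ∝ V, t^-1, fractional errors add in quadrature:
  (1·δV/V)² = (1×0.0395)² = 0.00156;  (-1·δt/t)² = (-1×0.0357)² = 0.00128
δQ/Q = √(0.00284) = 0.0533
Q = 0.0221 L/s, so δQ = 0.0533 × 0.0221 = 0.00118 L/s.

0.00118 L/s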